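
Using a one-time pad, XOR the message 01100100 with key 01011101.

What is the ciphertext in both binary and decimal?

Step 1: Write out the XOR operation bit by bit:
  Message: 01100100
  Key:     01011101
  XOR:     00111001
Step 2: Convert to decimal: 00111001 = 57.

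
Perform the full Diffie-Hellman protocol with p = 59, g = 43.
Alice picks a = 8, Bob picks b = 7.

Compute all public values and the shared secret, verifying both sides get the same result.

Step 1: A = g^a mod p = 43^8 mod 59 = 51.
Step 2: B = g^b mod p = 43^7 mod 59 = 30.
Step 3: Alice computes s = B^a mod p = 30^8 mod 59 = 3.
Step 4: Bob computes s = A^b mod p = 51^7 mod 59 = 3.
Both sides agree: shared secret = 3.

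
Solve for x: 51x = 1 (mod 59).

Step 1: We need x such that 51 * x = 1 (mod 59).
Step 2: Using the extended Euclidean algorithm or trial:
  51 * 22 = 1122 = 19 * 59 + 1.
Step 3: Since 1122 mod 59 = 1, the inverse is x = 22.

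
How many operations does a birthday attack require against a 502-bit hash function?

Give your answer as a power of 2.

Step 1: The birthday paradox gives collision probability ~50% after sqrt(2^n) = 2^(n/2) hashes.
Step 2: For 502-bit output: 2^(502/2) = 2^251.
Step 3: Approximately 2^251 hash computations needed.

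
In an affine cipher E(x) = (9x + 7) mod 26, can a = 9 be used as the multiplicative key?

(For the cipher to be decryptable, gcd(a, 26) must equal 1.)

Step 1: Compute gcd(9, 26).
Step 2: gcd(9, 26) = 1.
Since gcd = 1, 9 is coprime with 26, so it is a valid key.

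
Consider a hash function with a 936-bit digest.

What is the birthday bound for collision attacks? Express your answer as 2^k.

Step 1: The birthday paradox gives collision probability ~50% after sqrt(2^n) = 2^(n/2) hashes.
Step 2: For 936-bit output: 2^(936/2) = 2^468.
Step 3: Approximately 2^468 hash computations needed.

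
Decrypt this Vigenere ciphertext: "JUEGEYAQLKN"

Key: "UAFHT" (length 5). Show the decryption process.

Step 1: Key 'UAFHT' has length 5. Extended key: UAFHTUAFHTU
Step 2: Decrypt each position:
  J(9) - U(20) = 15 = P
  U(20) - A(0) = 20 = U
  E(4) - F(5) = 25 = Z
  G(6) - H(7) = 25 = Z
  E(4) - T(19) = 11 = L
  Y(24) - U(20) = 4 = E
  A(0) - A(0) = 0 = A
  Q(16) - F(5) = 11 = L
  L(11) - H(7) = 4 = E
  K(10) - T(19) = 17 = R
  N(13) - U(20) = 19 = T
Plaintext: PUZZLEALERT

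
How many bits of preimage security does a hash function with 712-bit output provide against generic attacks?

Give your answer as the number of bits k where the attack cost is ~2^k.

Step 1: The hash has a 712-bit output.
Step 2: Preimage resistance means: given a digest h(x), it should be infeasible to find any input that hashes to it.
With a 712-bit output there are 2^712 possible digests, so a generic brute-force preimage search costs about 2^712 evaluations.
Step 3: Security level = 712 bits.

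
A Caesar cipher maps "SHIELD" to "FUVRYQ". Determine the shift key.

Step 1: Compare first letters: S (position 18) -> F (position 5).
Step 2: Shift = (5 - 18) mod 26 = 13.
The shift value is 13.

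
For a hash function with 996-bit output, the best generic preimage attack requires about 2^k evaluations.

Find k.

Step 1: The hash has a 996-bit output.
Step 2: Preimage resistance means: given a digest h(x), it should be infeasible to find any input that hashes to it.
With a 996-bit output there are 2^996 possible digests, so a generic brute-force preimage search costs about 2^996 evaluations.
Step 3: Security level = 996 bits.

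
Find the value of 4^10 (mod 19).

Step 1: Compute 4^10 mod 19 step by step, reducing modulo 19 at each step.
  4^1 mod 19 = 4
  4^2 mod 19 = (4 * 4) mod 19 = 16
  4^3 mod 19 = (16 * 4) mod 19 = 7
  4^4 mod 19 = (7 * 4) mod 19 = 9
  4^5 mod 19 = (9 * 4) mod 19 = 17
  4^6 mod 19 = (17 * 4) mod 19 = 11
  4^7 mod 19 = (11 * 4) mod 19 = 6
  4^8 mod 19 = (6 * 4) mod 19 = 5
  4^9 mod 19 = (5 * 4) mod 19 = 1
  4^10 mod 19 = (1 * 4) mod 19 = 4
Step 2: Result = 4.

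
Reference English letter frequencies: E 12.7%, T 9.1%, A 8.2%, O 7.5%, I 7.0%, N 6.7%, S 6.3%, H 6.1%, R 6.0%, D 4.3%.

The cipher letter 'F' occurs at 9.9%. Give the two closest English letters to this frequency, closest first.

Step 1: Observed frequency of 'F' is 9.9%.
Step 2: Compute distances to each reference frequency and sort:
  T (9.1%): difference = 0.8% <-- BEST
  A (8.2%): difference = 1.7% <-- RUNNER-UP
  O (7.5%): difference = 2.4%
  E (12.7%): difference = 2.8%
  I (7.0%): difference = 2.9%
Step 3: Most likely is 'T' (9.1%, diff 0.8%); second most likely is 'A' (8.2%, diff 1.7%).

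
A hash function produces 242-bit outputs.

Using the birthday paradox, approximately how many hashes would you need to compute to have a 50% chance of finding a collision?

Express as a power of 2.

Step 1: The birthday paradox gives collision probability ~50% after sqrt(2^n) = 2^(n/2) hashes.
Step 2: For 242-bit output: 2^(242/2) = 2^121.
Step 3: Approximately 2^121 hash computations needed.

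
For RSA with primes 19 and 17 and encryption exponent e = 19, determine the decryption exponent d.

Step 1: n = 19 * 17 = 323.
Step 2: phi(n) = 18 * 16 = 288.
Step 3: Find d such that 19 * d = 1 (mod 288).
Step 4: d = 19^(-1) mod 288 = 91.
Verification: 19 * 91 = 1729 = 6 * 288 + 1.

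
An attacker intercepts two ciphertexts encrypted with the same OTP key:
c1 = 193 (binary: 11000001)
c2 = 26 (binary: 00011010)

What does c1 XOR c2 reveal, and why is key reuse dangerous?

Step 1: c1 XOR c2 = (m1 XOR k) XOR (m2 XOR k).
Step 2: By XOR associativity/commutativity: = m1 XOR m2 XOR k XOR k = m1 XOR m2.
Step 3: 11000001 XOR 00011010 = 11011011 = 219.
Step 4: The key cancels out! An attacker learns m1 XOR m2 = 219, revealing the relationship between plaintexts.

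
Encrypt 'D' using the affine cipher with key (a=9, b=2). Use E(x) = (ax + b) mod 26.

Step 1: Convert 'D' to number: x = 3.
Step 2: E(3) = (9 * 3 + 2) mod 26 = 29 mod 26 = 3.
Step 3: Convert 3 back to letter: D.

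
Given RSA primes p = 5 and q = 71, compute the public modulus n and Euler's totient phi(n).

Step 1: n = p * q = 5 * 71 = 355.
Step 2: phi(n) = (p-1)(q-1) = 4 * 70 = 280.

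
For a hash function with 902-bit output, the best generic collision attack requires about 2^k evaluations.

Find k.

Step 1: The hash has a 902-bit output.
Step 2: Collision resistance means it should be infeasible to find any x != y with h(x) = h(y).
By the birthday bound, a generic collision search succeeds after about sqrt(2^902) = 2^(902/2) = 2^451 evaluations.
Step 3: Security level = 451 bits.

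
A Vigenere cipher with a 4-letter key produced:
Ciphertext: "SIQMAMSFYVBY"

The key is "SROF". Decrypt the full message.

Step 1: Key 'SROF' has length 4. Extended key: SROFSROFSROF
Step 2: Decrypt each position:
  S(18) - S(18) = 0 = A
  I(8) - R(17) = 17 = R
  Q(16) - O(14) = 2 = C
  M(12) - F(5) = 7 = H
  A(0) - S(18) = 8 = I
  M(12) - R(17) = 21 = V
  S(18) - O(14) = 4 = E
  F(5) - F(5) = 0 = A
  Y(24) - S(18) = 6 = G
  V(21) - R(17) = 4 = E
  B(1) - O(14) = 13 = N
  Y(24) - F(5) = 19 = T
Plaintext: ARCHIVEAGENT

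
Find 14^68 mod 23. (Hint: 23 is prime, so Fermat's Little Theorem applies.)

Step 1: Since 23 is prime, by Fermat's Little Theorem: 14^22 = 1 (mod 23).
Step 2: Reduce exponent: 68 mod 22 = 2.
Step 3: So 14^68 = 14^2 (mod 23).
Step 4: 14^2 mod 23 = 12.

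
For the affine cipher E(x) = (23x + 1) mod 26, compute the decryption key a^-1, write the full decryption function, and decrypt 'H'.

Step 1: Find a^-1, the modular inverse of 23 mod 26.
Step 2: We need 23 * a^-1 = 1 (mod 26).
Step 3: 23 * 17 = 391 = 15 * 26 + 1, so a^-1 = 17.
Step 4: D(y) = 17(y - 1) mod 26.
Step 5: Apply to 'H' (y = 7): D(7) = 17 * (7 - 1) mod 26 = 17 * 6 mod 26 = 24 -> 'Y'.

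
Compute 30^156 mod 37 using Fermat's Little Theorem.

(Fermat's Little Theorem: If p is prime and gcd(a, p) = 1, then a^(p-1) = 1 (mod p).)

Step 1: Since 37 is prime, by Fermat's Little Theorem: 30^36 = 1 (mod 37).
Step 2: Reduce exponent: 156 mod 36 = 12.
Step 3: So 30^156 = 30^12 (mod 37).
Step 4: 30^12 mod 37 = 10.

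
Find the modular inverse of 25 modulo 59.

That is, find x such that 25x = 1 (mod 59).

Step 1: We need x such that 25 * x = 1 (mod 59).
Step 2: Using the extended Euclidean algorithm or trial:
  25 * 26 = 650 = 11 * 59 + 1.
Step 3: Since 650 mod 59 = 1, the inverse is x = 26.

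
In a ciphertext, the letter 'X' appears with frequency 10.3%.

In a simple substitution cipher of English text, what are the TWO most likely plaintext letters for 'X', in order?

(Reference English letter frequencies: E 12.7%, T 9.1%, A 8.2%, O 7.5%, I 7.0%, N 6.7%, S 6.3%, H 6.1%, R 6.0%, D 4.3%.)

Step 1: Observed frequency of 'X' is 10.3%.
Step 2: Compute distances to each reference frequency and sort:
  T (9.1%): difference = 1.2% <-- BEST
  A (8.2%): difference = 2.1% <-- RUNNER-UP
  E (12.7%): difference = 2.4%
  O (7.5%): difference = 2.8%
  I (7.0%): difference = 3.3%
Step 3: Most likely is 'T' (9.1%, diff 1.2%); second most likely is 'A' (8.2%, diff 2.1%).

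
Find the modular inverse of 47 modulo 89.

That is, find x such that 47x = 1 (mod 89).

Step 1: We need x such that 47 * x = 1 (mod 89).
Step 2: Using the extended Euclidean algorithm or trial:
  47 * 36 = 1692 = 19 * 89 + 1.
Step 3: Since 1692 mod 89 = 1, the inverse is x = 36.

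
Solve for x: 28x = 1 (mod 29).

Step 1: We need x such that 28 * x = 1 (mod 29).
Step 2: Using the extended Euclidean algorithm or trial:
  28 * 28 = 784 = 27 * 29 + 1.
Step 3: Since 784 mod 29 = 1, the inverse is x = 28.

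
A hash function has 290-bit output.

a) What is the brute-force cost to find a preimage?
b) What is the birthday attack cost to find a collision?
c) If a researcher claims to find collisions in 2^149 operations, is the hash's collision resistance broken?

Step 1: Preimage resistance requires brute-force of 2^290 operations.
Step 2: Collision resistance (birthday bound) = 2^(290/2) = 2^145.
Step 3: The claimed attack costs 2^149 operations.
Step 4: Since 2^149 >= 2^145, the claimed attack is no faster than the generic birthday attack, so this does not break collision resistance.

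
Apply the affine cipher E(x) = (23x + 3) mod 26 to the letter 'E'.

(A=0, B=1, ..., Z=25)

Step 1: Convert 'E' to number: x = 4.
Step 2: E(4) = (23 * 4 + 3) mod 26 = 95 mod 26 = 17.
Step 3: Convert 17 back to letter: R.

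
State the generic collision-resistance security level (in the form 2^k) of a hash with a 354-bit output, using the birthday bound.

Step 1: The birthday paradox gives collision probability ~50% after sqrt(2^n) = 2^(n/2) hashes.
Step 2: For 354-bit output: 2^(354/2) = 2^177.
Step 3: Approximately 2^177 hash computations needed.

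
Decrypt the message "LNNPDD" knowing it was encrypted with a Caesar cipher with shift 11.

Step 1: Reverse the shift by subtracting 11 from each letter position.
  L (position 11) -> position (11-11) mod 26 = 0 -> A
  N (position 13) -> position (13-11) mod 26 = 2 -> C
  N (position 13) -> position (13-11) mod 26 = 2 -> C
  P (position 15) -> position (15-11) mod 26 = 4 -> E
  D (position 3) -> position (3-11) mod 26 = 18 -> S
  D (position 3) -> position (3-11) mod 26 = 18 -> S
Decrypted message: ACCESS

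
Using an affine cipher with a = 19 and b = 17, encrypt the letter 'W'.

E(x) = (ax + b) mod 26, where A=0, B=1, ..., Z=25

Step 1: Convert 'W' to number: x = 22.
Step 2: E(22) = (19 * 22 + 17) mod 26 = 435 mod 26 = 19.
Step 3: Convert 19 back to letter: T.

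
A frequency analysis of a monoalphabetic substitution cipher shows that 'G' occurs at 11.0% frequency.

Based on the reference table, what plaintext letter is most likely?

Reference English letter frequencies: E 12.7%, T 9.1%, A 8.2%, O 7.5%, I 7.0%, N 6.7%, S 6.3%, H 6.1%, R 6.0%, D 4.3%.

Step 1: The observed frequency is 11.0%.
Step 2: Compare with English frequencies:
  E: 12.7% (difference: 1.7%) <-- closest
  T: 9.1% (difference: 1.9%)
  A: 8.2% (difference: 2.8%)
  O: 7.5% (difference: 3.5%)
  I: 7.0% (difference: 4.0%)
  N: 6.7% (difference: 4.3%)
  S: 6.3% (difference: 4.7%)
  H: 6.1% (difference: 4.9%)
  R: 6.0% (difference: 5.0%)
  D: 4.3% (difference: 6.7%)
Step 3: 'G' most likely represents 'E' (frequency 12.7%).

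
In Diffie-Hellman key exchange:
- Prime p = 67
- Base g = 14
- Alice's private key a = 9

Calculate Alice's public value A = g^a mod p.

Step 1: A = g^a mod p = 14^9 mod 67.
  14^1 mod 67 = 14
  14^2 mod 67 = (14 * 14) mod 67 = 62
  14^3 mod 67 = (62 * 14) mod 67 = 64
  14^4 mod 67 = (64 * 14) mod 67 = 25
  14^5 mod 67 = (25 * 14) mod 67 = 15
  14^6 mod 67 = (15 * 14) mod 67 = 9
  14^7 mod 67 = (9 * 14) mod 67 = 59
  14^8 mod 67 = (59 * 14) mod 67 = 22
  14^9 mod 67 = (22 * 14) mod 67 = 40
Result: A = 40.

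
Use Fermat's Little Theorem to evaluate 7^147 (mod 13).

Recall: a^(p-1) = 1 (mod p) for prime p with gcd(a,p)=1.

Step 1: Since 13 is prime, by Fermat's Little Theorem: 7^12 = 1 (mod 13).
Step 2: Reduce exponent: 147 mod 12 = 3.
Step 3: So 7^147 = 7^3 (mod 13).
Step 4: 7^3 mod 13 = 5.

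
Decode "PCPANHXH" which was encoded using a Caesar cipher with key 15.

Step 1: Reverse the shift by subtracting 15 from each letter position.
  P (position 15) -> position (15-15) mod 26 = 0 -> A
  C (position 2) -> position (2-15) mod 26 = 13 -> N
  P (position 15) -> position (15-15) mod 26 = 0 -> A
  A (position 0) -> position (0-15) mod 26 = 11 -> L
  N (position 13) -> position (13-15) mod 26 = 24 -> Y
  H (position 7) -> position (7-15) mod 26 = 18 -> S
  X (position 23) -> position (23-15) mod 26 = 8 -> I
  H (position 7) -> position (7-15) mod 26 = 18 -> S
Decrypted message: ANALYSIS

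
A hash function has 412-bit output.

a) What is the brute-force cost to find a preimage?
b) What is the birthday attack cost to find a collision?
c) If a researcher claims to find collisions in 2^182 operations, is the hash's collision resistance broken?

Step 1: Preimage resistance requires brute-force of 2^412 operations.
Step 2: Collision resistance (birthday bound) = 2^(412/2) = 2^206.
Step 3: The claimed attack costs 2^182 operations.
Step 4: Since 2^182 < 2^206, the claimed attack beats the generic birthday bound, so collision resistance is broken.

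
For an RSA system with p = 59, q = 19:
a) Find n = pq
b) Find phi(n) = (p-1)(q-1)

Step 1: n = p * q = 59 * 19 = 1121.
Step 2: phi(n) = (p-1)(q-1) = 58 * 18 = 1044.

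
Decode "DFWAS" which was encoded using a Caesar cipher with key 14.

Step 1: Reverse the shift by subtracting 14 from each letter position.
  D (position 3) -> position (3-14) mod 26 = 15 -> P
  F (position 5) -> position (5-14) mod 26 = 17 -> R
  W (position 22) -> position (22-14) mod 26 = 8 -> I
  A (position 0) -> position (0-14) mod 26 = 12 -> M
  S (position 18) -> position (18-14) mod 26 = 4 -> E
Decrypted message: PRIME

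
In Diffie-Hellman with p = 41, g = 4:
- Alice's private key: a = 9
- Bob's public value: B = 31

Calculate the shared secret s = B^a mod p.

Step 1: s = B^a mod p = 31^9 mod 41.
  31^1 mod 41 = 31
  31^2 mod 41 = (31 * 31) mod 41 = 18
  31^3 mod 41 = (18 * 31) mod 41 = 25
  31^4 mod 41 = (25 * 31) mod 41 = 37
  31^5 mod 41 = (37 * 31) mod 41 = 40
  31^6 mod 41 = (40 * 31) mod 41 = 10
  31^7 mod 41 = (10 * 31) mod 41 = 23
  31^8 mod 41 = (23 * 31) mod 41 = 16
  31^9 mod 41 = (16 * 31) mod 41 = 4
Result: shared secret = 4.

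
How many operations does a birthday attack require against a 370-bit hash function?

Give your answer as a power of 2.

Step 1: The birthday paradox gives collision probability ~50% after sqrt(2^n) = 2^(n/2) hashes.
Step 2: For 370-bit output: 2^(370/2) = 2^185.
Step 3: Approximately 2^185 hash computations needed.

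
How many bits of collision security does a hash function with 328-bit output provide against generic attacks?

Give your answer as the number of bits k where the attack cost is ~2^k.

Step 1: The hash has a 328-bit output.
Step 2: Collision resistance means it should be infeasible to find any x != y with h(x) = h(y).
By the birthday bound, a generic collision search succeeds after about sqrt(2^328) = 2^(328/2) = 2^164 evaluations.
Step 3: Security level = 164 bits.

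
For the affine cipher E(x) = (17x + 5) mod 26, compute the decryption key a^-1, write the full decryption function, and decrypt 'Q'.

Step 1: Find a^-1, the modular inverse of 17 mod 26.
Step 2: We need 17 * a^-1 = 1 (mod 26).
Step 3: 17 * 23 = 391 = 15 * 26 + 1, so a^-1 = 23.
Step 4: D(y) = 23(y - 5) mod 26.
Step 5: Apply to 'Q' (y = 16): D(16) = 23 * (16 - 5) mod 26 = 23 * 11 mod 26 = 19 -> 'T'.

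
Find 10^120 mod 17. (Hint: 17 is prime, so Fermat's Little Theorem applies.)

Step 1: Since 17 is prime, by Fermat's Little Theorem: 10^16 = 1 (mod 17).
Step 2: Reduce exponent: 120 mod 16 = 8.
Step 3: So 10^120 = 10^8 (mod 17).
Step 4: 10^8 mod 17 = 16.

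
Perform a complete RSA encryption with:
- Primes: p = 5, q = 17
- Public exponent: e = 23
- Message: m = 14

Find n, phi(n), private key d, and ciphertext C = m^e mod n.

Step 1: n = 5 * 17 = 85.
Step 2: phi(n) = (5-1)(17-1) = 4 * 16 = 64.
Step 3: Find d = 23^(-1) mod 64 = 39.
  Verify: 23 * 39 = 897 = 1 (mod 64).
Step 4: C = 14^23 mod 85 = 74.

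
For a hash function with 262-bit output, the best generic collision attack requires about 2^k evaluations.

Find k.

Step 1: The hash has a 262-bit output.
Step 2: Collision resistance means it should be infeasible to find any x != y with h(x) = h(y).
By the birthday bound, a generic collision search succeeds after about sqrt(2^262) = 2^(262/2) = 2^131 evaluations.
Step 3: Security level = 131 bits.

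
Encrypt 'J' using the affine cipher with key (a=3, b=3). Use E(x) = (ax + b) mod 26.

Step 1: Convert 'J' to number: x = 9.
Step 2: E(9) = (3 * 9 + 3) mod 26 = 30 mod 26 = 4.
Step 3: Convert 4 back to letter: E.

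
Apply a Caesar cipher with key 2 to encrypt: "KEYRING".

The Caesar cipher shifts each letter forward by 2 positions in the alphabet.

Step 1: For each letter, shift forward by 2 positions (mod 26).
  K (position 10) -> position (10+2) mod 26 = 12 -> M
  E (position 4) -> position (4+2) mod 26 = 6 -> G
  Y (position 24) -> position (24+2) mod 26 = 0 -> A
  R (position 17) -> position (17+2) mod 26 = 19 -> T
  I (position 8) -> position (8+2) mod 26 = 10 -> K
  N (position 13) -> position (13+2) mod 26 = 15 -> P
  G (position 6) -> position (6+2) mod 26 = 8 -> I
Result: MGATKPI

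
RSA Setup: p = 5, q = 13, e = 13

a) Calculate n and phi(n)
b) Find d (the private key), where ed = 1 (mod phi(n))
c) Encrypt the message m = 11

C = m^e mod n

Step 1: n = 5 * 13 = 65.
Step 2: phi(n) = (5-1)(13-1) = 4 * 12 = 48.
Step 3: Find d = 13^(-1) mod 48 = 37.
  Verify: 13 * 37 = 481 = 1 (mod 48).
Step 4: C = 11^13 mod 65 = 11.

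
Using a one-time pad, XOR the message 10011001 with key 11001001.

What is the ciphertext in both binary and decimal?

Step 1: Write out the XOR operation bit by bit:
  Message: 10011001
  Key:     11001001
  XOR:     01010000
Step 2: Convert to decimal: 01010000 = 80.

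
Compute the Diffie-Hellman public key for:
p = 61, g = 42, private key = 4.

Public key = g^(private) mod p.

Step 1: A = g^a mod p = 42^4 mod 61.
  42^1 mod 61 = 42
  42^2 mod 61 = (42 * 42) mod 61 = 56
  42^3 mod 61 = (56 * 42) mod 61 = 34
  42^4 mod 61 = (34 * 42) mod 61 = 25
Result: A = 25.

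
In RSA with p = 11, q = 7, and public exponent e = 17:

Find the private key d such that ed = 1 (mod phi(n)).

Step 1: n = 11 * 7 = 77.
Step 2: phi(n) = 10 * 6 = 60.
Step 3: Find d such that 17 * d = 1 (mod 60).
Step 4: d = 17^(-1) mod 60 = 53.
Verification: 17 * 53 = 901 = 15 * 60 + 1.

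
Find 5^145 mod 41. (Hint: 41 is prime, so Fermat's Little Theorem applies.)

Step 1: Since 41 is prime, by Fermat's Little Theorem: 5^40 = 1 (mod 41).
Step 2: Reduce exponent: 145 mod 40 = 25.
Step 3: So 5^145 = 5^25 (mod 41).
Step 4: 5^25 mod 41 = 9.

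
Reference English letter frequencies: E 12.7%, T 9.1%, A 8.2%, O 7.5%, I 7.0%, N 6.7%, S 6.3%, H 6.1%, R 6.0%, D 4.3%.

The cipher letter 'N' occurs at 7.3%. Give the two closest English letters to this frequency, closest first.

Step 1: Observed frequency of 'N' is 7.3%.
Step 2: Compute distances to each reference frequency and sort:
  O (7.5%): difference = 0.2% <-- BEST
  I (7.0%): difference = 0.3% <-- RUNNER-UP
  N (6.7%): difference = 0.6%
  A (8.2%): difference = 0.9%
  S (6.3%): difference = 1.0%
Step 3: Most likely is 'O' (7.5%, diff 0.2%); second most likely is 'I' (7.0%, diff 0.3%).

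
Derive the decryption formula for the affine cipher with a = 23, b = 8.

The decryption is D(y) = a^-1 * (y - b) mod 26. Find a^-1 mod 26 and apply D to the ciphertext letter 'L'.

Step 1: Find a^-1, the modular inverse of 23 mod 26.
Step 2: We need 23 * a^-1 = 1 (mod 26).
Step 3: 23 * 17 = 391 = 15 * 26 + 1, so a^-1 = 17.
Step 4: D(y) = 17(y - 8) mod 26.
Step 5: Apply to 'L' (y = 11): D(11) = 17 * (11 - 8) mod 26 = 17 * 3 mod 26 = 25 -> 'Z'.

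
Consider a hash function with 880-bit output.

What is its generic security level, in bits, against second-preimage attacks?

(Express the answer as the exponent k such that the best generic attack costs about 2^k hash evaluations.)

Step 1: The hash has a 880-bit output.
Step 2: Second-preimage resistance means: given a specific input x, it should be infeasible to find a different y with h(y) = h(x).
With a 880-bit output, a generic search for a second preimage costs about 2^880 evaluations (each trial matches the fixed target with probability 2^-880).
Step 3: Security level = 880 bits.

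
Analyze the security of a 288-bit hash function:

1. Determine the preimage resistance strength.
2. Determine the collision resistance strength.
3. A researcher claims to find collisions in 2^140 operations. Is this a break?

Step 1: Preimage resistance requires brute-force of 2^288 operations.
Step 2: Collision resistance (birthday bound) = 2^(288/2) = 2^144.
Step 3: The claimed attack costs 2^140 operations.
Step 4: Since 2^140 < 2^144, the claimed attack beats the generic birthday bound, so collision resistance is broken.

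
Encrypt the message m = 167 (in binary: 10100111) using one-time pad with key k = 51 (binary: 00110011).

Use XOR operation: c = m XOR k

Step 1: Write out the XOR operation bit by bit:
  Message: 10100111
  Key:     00110011
  XOR:     10010100
Step 2: Convert to decimal: 10010100 = 148.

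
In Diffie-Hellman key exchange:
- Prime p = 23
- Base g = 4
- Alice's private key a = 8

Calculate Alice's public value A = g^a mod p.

Step 1: A = g^a mod p = 4^8 mod 23.
  4^1 mod 23 = 4
  4^2 mod 23 = (4 * 4) mod 23 = 16
  4^3 mod 23 = (16 * 4) mod 23 = 18
  4^4 mod 23 = (18 * 4) mod 23 = 3
  4^5 mod 23 = (3 * 4) mod 23 = 12
  4^6 mod 23 = (12 * 4) mod 23 = 2
  4^7 mod 23 = (2 * 4) mod 23 = 8
  4^8 mod 23 = (8 * 4) mod 23 = 9
Result: A = 9.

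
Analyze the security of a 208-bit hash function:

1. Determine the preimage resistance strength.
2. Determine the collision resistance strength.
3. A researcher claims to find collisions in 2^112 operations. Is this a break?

Step 1: Preimage resistance requires brute-force of 2^208 operations.
Step 2: Collision resistance (birthday bound) = 2^(208/2) = 2^104.
Step 3: The claimed attack costs 2^112 operations.
Step 4: Since 2^112 >= 2^104, the claimed attack is no faster than the generic birthday attack, so this does not break collision resistance.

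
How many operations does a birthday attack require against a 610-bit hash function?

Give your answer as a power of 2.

Step 1: The birthday paradox gives collision probability ~50% after sqrt(2^n) = 2^(n/2) hashes.
Step 2: For 610-bit output: 2^(610/2) = 2^305.
Step 3: Approximately 2^305 hash computations needed.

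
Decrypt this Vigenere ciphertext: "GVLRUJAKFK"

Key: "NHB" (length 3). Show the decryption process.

Step 1: Key 'NHB' has length 3. Extended key: NHBNHBNHBN
Step 2: Decrypt each position:
  G(6) - N(13) = 19 = T
  V(21) - H(7) = 14 = O
  L(11) - B(1) = 10 = K
  R(17) - N(13) = 4 = E
  U(20) - H(7) = 13 = N
  J(9) - B(1) = 8 = I
  A(0) - N(13) = 13 = N
  K(10) - H(7) = 3 = D
  F(5) - B(1) = 4 = E
  K(10) - N(13) = 23 = X
Plaintext: TOKENINDEX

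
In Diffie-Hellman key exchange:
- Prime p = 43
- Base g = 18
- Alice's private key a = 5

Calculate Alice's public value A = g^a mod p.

Step 1: A = g^a mod p = 18^5 mod 43.
  18^1 mod 43 = 18
  18^2 mod 43 = (18 * 18) mod 43 = 23
  18^3 mod 43 = (23 * 18) mod 43 = 27
  18^4 mod 43 = (27 * 18) mod 43 = 13
  18^5 mod 43 = (13 * 18) mod 43 = 19
Result: A = 19.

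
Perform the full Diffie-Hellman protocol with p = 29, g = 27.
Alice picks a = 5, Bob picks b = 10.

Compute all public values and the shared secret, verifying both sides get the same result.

Step 1: A = g^a mod p = 27^5 mod 29 = 26.
Step 2: B = g^b mod p = 27^10 mod 29 = 9.
Step 3: Alice computes s = B^a mod p = 9^5 mod 29 = 5.
Step 4: Bob computes s = A^b mod p = 26^10 mod 29 = 5.
Both sides agree: shared secret = 5.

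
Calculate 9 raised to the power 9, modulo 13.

Step 1: Compute 9^9 mod 13 step by step, reducing modulo 13 at each step.
  9^1 mod 13 = 9
  9^2 mod 13 = (9 * 9) mod 13 = 3
  9^3 mod 13 = (3 * 9) mod 13 = 1
  9^4 mod 13 = (1 * 9) mod 13 = 9
  9^5 mod 13 = (9 * 9) mod 13 = 3
  9^6 mod 13 = (3 * 9) mod 13 = 1
  9^7 mod 13 = (1 * 9) mod 13 = 9
  9^8 mod 13 = (9 * 9) mod 13 = 3
  9^9 mod 13 = (3 * 9) mod 13 = 1
Step 2: Result = 1.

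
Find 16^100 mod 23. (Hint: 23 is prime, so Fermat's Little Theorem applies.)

Step 1: Since 23 is prime, by Fermat's Little Theorem: 16^22 = 1 (mod 23).
Step 2: Reduce exponent: 100 mod 22 = 12.
Step 3: So 16^100 = 16^12 (mod 23).
Step 4: 16^12 mod 23 = 16.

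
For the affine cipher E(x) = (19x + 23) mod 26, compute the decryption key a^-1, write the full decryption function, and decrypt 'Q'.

Step 1: Find a^-1, the modular inverse of 19 mod 26.
Step 2: We need 19 * a^-1 = 1 (mod 26).
Step 3: 19 * 11 = 209 = 8 * 26 + 1, so a^-1 = 11.
Step 4: D(y) = 11(y - 23) mod 26.
Step 5: Apply to 'Q' (y = 16): D(16) = 11 * (16 - 23) mod 26 = 11 * -7 mod 26 = 1 -> 'B'.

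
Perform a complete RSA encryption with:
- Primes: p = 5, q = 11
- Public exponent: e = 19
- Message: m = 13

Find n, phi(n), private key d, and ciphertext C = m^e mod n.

Step 1: n = 5 * 11 = 55.
Step 2: phi(n) = (5-1)(11-1) = 4 * 10 = 40.
Step 3: Find d = 19^(-1) mod 40 = 19.
  Verify: 19 * 19 = 361 = 1 (mod 40).
Step 4: C = 13^19 mod 55 = 17.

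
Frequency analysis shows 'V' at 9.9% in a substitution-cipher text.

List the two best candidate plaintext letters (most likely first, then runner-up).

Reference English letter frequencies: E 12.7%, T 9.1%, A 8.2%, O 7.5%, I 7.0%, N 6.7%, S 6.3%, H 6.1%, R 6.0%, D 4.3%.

Step 1: Observed frequency of 'V' is 9.9%.
Step 2: Compute distances to each reference frequency and sort:
  T (9.1%): difference = 0.8% <-- BEST
  A (8.2%): difference = 1.7% <-- RUNNER-UP
  O (7.5%): difference = 2.4%
  E (12.7%): difference = 2.8%
  I (7.0%): difference = 2.9%
Step 3: Most likely is 'T' (9.1%, diff 0.8%); second most likely is 'A' (8.2%, diff 1.7%).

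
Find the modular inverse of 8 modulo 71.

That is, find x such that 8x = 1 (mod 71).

Step 1: We need x such that 8 * x = 1 (mod 71).
Step 2: Using the extended Euclidean algorithm or trial:
  8 * 9 = 72 = 1 * 71 + 1.
Step 3: Since 72 mod 71 = 1, the inverse is x = 9.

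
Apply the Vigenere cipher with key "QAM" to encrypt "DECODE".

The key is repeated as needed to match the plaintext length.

Step 1: Repeat key to match plaintext length:
  Plaintext: DECODE
  Key:       QAMQAM
Step 2: Encrypt each letter:
  D(3) + Q(16) = (3+16) mod 26 = 19 = T
  E(4) + A(0) = (4+0) mod 26 = 4 = E
  C(2) + M(12) = (2+12) mod 26 = 14 = O
  O(14) + Q(16) = (14+16) mod 26 = 4 = E
  D(3) + A(0) = (3+0) mod 26 = 3 = D
  E(4) + M(12) = (4+12) mod 26 = 16 = Q
Ciphertext: TEOEDQ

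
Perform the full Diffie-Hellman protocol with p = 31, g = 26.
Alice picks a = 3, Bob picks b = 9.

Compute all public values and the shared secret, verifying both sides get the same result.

Step 1: A = g^a mod p = 26^3 mod 31 = 30.
Step 2: B = g^b mod p = 26^9 mod 31 = 30.
Step 3: Alice computes s = B^a mod p = 30^3 mod 31 = 30.
Step 4: Bob computes s = A^b mod p = 30^9 mod 31 = 30.
Both sides agree: shared secret = 30.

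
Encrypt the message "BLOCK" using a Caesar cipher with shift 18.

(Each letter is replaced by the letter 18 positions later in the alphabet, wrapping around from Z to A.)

Step 1: For each letter, shift forward by 18 positions (mod 26).
  B (position 1) -> position (1+18) mod 26 = 19 -> T
  L (position 11) -> position (11+18) mod 26 = 3 -> D
  O (position 14) -> position (14+18) mod 26 = 6 -> G
  C (position 2) -> position (2+18) mod 26 = 20 -> U
  K (position 10) -> position (10+18) mod 26 = 2 -> C
Result: TDGUC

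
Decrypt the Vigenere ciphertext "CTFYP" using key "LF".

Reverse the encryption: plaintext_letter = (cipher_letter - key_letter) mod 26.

Step 1: Extend key: LFLFL
Step 2: Decrypt each letter (c - k) mod 26:
  C(2) - L(11) = (2-11) mod 26 = 17 = R
  T(19) - F(5) = (19-5) mod 26 = 14 = O
  F(5) - L(11) = (5-11) mod 26 = 20 = U
  Y(24) - F(5) = (24-5) mod 26 = 19 = T
  P(15) - L(11) = (15-11) mod 26 = 4 = E
Plaintext: ROUTE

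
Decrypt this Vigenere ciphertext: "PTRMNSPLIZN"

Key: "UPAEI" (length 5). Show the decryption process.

Step 1: Key 'UPAEI' has length 5. Extended key: UPAEIUPAEIU
Step 2: Decrypt each position:
  P(15) - U(20) = 21 = V
  T(19) - P(15) = 4 = E
  R(17) - A(0) = 17 = R
  M(12) - E(4) = 8 = I
  N(13) - I(8) = 5 = F
  S(18) - U(20) = 24 = Y
  P(15) - P(15) = 0 = A
  L(11) - A(0) = 11 = L
  I(8) - E(4) = 4 = E
  Z(25) - I(8) = 17 = R
  N(13) - U(20) = 19 = T
Plaintext: VERIFYALERT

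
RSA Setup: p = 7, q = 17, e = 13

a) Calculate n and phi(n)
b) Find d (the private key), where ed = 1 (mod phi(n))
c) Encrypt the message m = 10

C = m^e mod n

Step 1: n = 7 * 17 = 119.
Step 2: phi(n) = (7-1)(17-1) = 6 * 16 = 96.
Step 3: Find d = 13^(-1) mod 96 = 37.
  Verify: 13 * 37 = 481 = 1 (mod 96).
Step 4: C = 10^13 mod 119 = 45.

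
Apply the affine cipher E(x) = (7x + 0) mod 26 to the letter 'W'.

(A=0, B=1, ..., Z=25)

Step 1: Convert 'W' to number: x = 22.
Step 2: E(22) = (7 * 22 + 0) mod 26 = 154 mod 26 = 24.
Step 3: Convert 24 back to letter: Y.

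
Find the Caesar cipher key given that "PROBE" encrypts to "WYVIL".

Step 1: Compare first letters: P (position 15) -> W (position 22).
Step 2: Shift = (22 - 15) mod 26 = 7.
The shift value is 7.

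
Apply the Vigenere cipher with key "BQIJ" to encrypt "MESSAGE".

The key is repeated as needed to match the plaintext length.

Step 1: Repeat key to match plaintext length:
  Plaintext: MESSAGE
  Key:       BQIJBQI
Step 2: Encrypt each letter:
  M(12) + B(1) = (12+1) mod 26 = 13 = N
  E(4) + Q(16) = (4+16) mod 26 = 20 = U
  S(18) + I(8) = (18+8) mod 26 = 0 = A
  S(18) + J(9) = (18+9) mod 26 = 1 = B
  A(0) + B(1) = (0+1) mod 26 = 1 = B
  G(6) + Q(16) = (6+16) mod 26 = 22 = W
  E(4) + I(8) = (4+8) mod 26 = 12 = M
Ciphertext: NUABBWM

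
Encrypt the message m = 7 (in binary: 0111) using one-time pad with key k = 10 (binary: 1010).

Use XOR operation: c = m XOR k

Step 1: Write out the XOR operation bit by bit:
  Message: 0111
  Key:     1010
  XOR:     1101
Step 2: Convert to decimal: 1101 = 13.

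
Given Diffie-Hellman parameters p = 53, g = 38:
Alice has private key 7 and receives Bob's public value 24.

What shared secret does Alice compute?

Step 1: s = B^a mod p = 24^7 mod 53.
  24^1 mod 53 = 24
  24^2 mod 53 = (24 * 24) mod 53 = 46
  24^3 mod 53 = (46 * 24) mod 53 = 44
  24^4 mod 53 = (44 * 24) mod 53 = 49
  24^5 mod 53 = (49 * 24) mod 53 = 10
  24^6 mod 53 = (10 * 24) mod 53 = 28
  24^7 mod 53 = (28 * 24) mod 53 = 36
Result: shared secret = 36.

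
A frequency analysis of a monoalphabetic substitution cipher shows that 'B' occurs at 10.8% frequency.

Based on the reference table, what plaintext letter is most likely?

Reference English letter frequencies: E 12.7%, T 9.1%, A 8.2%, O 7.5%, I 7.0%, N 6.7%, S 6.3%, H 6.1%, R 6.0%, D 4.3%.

Step 1: The observed frequency is 10.8%.
Step 2: Compare with English frequencies:
  E: 12.7% (difference: 1.9%)
  T: 9.1% (difference: 1.7%) <-- closest
  A: 8.2% (difference: 2.6%)
  O: 7.5% (difference: 3.3%)
  I: 7.0% (difference: 3.8%)
  N: 6.7% (difference: 4.1%)
  S: 6.3% (difference: 4.5%)
  H: 6.1% (difference: 4.7%)
  R: 6.0% (difference: 4.8%)
  D: 4.3% (difference: 6.5%)
Step 3: 'B' most likely represents 'T' (frequency 9.1%).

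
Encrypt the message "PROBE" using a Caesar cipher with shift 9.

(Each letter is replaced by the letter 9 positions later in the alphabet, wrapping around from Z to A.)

Step 1: For each letter, shift forward by 9 positions (mod 26).
  P (position 15) -> position (15+9) mod 26 = 24 -> Y
  R (position 17) -> position (17+9) mod 26 = 0 -> A
  O (position 14) -> position (14+9) mod 26 = 23 -> X
  B (position 1) -> position (1+9) mod 26 = 10 -> K
  E (position 4) -> position (4+9) mod 26 = 13 -> N
Result: YAXKN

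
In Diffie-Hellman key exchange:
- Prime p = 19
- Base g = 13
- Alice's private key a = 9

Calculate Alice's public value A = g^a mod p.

Step 1: A = g^a mod p = 13^9 mod 19.
  13^1 mod 19 = 13
  13^2 mod 19 = (13 * 13) mod 19 = 17
  13^3 mod 19 = (17 * 13) mod 19 = 12
  13^4 mod 19 = (12 * 13) mod 19 = 4
  13^5 mod 19 = (4 * 13) mod 19 = 14
  13^6 mod 19 = (14 * 13) mod 19 = 11
  13^7 mod 19 = (11 * 13) mod 19 = 10
  13^8 mod 19 = (10 * 13) mod 19 = 16
  13^9 mod 19 = (16 * 13) mod 19 = 18
Result: A = 18.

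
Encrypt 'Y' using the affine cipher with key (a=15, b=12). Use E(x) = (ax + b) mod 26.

Step 1: Convert 'Y' to number: x = 24.
Step 2: E(24) = (15 * 24 + 12) mod 26 = 372 mod 26 = 8.
Step 3: Convert 8 back to letter: I.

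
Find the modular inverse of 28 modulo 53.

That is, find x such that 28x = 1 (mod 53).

Step 1: We need x such that 28 * x = 1 (mod 53).
Step 2: Using the extended Euclidean algorithm or trial:
  28 * 36 = 1008 = 19 * 53 + 1.
Step 3: Since 1008 mod 53 = 1, the inverse is x = 36.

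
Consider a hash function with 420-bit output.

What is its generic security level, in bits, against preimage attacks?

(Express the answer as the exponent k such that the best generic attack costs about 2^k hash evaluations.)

Step 1: The hash has a 420-bit output.
Step 2: Preimage resistance means: given a digest h(x), it should be infeasible to find any input that hashes to it.
With a 420-bit output there are 2^420 possible digests, so a generic brute-force preimage search costs about 2^420 evaluations.
Step 3: Security level = 420 bits.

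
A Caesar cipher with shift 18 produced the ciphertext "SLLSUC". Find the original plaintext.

Step 1: Reverse the shift by subtracting 18 from each letter position.
  S (position 18) -> position (18-18) mod 26 = 0 -> A
  L (position 11) -> position (11-18) mod 26 = 19 -> T
  L (position 11) -> position (11-18) mod 26 = 19 -> T
  S (position 18) -> position (18-18) mod 26 = 0 -> A
  U (position 20) -> position (20-18) mod 26 = 2 -> C
  C (position 2) -> position (2-18) mod 26 = 10 -> K
Decrypted message: ATTACK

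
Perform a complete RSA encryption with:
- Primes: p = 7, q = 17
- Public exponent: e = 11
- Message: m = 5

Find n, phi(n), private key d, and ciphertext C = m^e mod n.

Step 1: n = 7 * 17 = 119.
Step 2: phi(n) = (7-1)(17-1) = 6 * 16 = 96.
Step 3: Find d = 11^(-1) mod 96 = 35.
  Verify: 11 * 35 = 385 = 1 (mod 96).
Step 4: C = 5^11 mod 119 = 45.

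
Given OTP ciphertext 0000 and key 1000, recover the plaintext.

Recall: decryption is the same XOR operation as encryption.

Step 1: XOR ciphertext with key:
  Ciphertext: 0000
  Key:        1000
  XOR:        1000
Step 2: Plaintext = 1000 = 8 in decimal.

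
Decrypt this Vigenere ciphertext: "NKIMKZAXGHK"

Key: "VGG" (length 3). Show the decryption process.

Step 1: Key 'VGG' has length 3. Extended key: VGGVGGVGGVG
Step 2: Decrypt each position:
  N(13) - V(21) = 18 = S
  K(10) - G(6) = 4 = E
  I(8) - G(6) = 2 = C
  M(12) - V(21) = 17 = R
  K(10) - G(6) = 4 = E
  Z(25) - G(6) = 19 = T
  A(0) - V(21) = 5 = F
  X(23) - G(6) = 17 = R
  G(6) - G(6) = 0 = A
  H(7) - V(21) = 12 = M
  K(10) - G(6) = 4 = E
Plaintext: SECRETFRAME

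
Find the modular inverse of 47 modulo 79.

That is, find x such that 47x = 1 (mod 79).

Step 1: We need x such that 47 * x = 1 (mod 79).
Step 2: Using the extended Euclidean algorithm or trial:
  47 * 37 = 1739 = 22 * 79 + 1.
Step 3: Since 1739 mod 79 = 1, the inverse is x = 37.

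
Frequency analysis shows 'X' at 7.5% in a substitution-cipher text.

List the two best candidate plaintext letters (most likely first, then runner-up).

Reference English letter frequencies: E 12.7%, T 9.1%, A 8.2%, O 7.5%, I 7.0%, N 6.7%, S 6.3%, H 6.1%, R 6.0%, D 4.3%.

Step 1: Observed frequency of 'X' is 7.5%.
Step 2: Compute distances to each reference frequency and sort:
  O (7.5%): difference = 0.0% <-- BEST
  I (7.0%): difference = 0.5% <-- RUNNER-UP
  A (8.2%): difference = 0.7%
  N (6.7%): difference = 0.8%
  S (6.3%): difference = 1.2%
Step 3: Most likely is 'O' (7.5%, diff 0.0%); second most likely is 'I' (7.0%, diff 0.5%).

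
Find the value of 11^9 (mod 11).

Step 1: Compute 11^9 mod 11 step by step, reducing modulo 11 at each step.
  11^1 mod 11 = 0
  11^2 mod 11 = (0 * 11) mod 11 = 0
  11^3 mod 11 = (0 * 11) mod 11 = 0
  11^4 mod 11 = (0 * 11) mod 11 = 0
  11^5 mod 11 = (0 * 11) mod 11 = 0
  11^6 mod 11 = (0 * 11) mod 11 = 0
  11^7 mod 11 = (0 * 11) mod 11 = 0
  11^8 mod 11 = (0 * 11) mod 11 = 0
  11^9 mod 11 = (0 * 11) mod 11 = 0
Step 2: Result = 0.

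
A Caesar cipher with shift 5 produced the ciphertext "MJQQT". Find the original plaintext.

Step 1: Reverse the shift by subtracting 5 from each letter position.
  M (position 12) -> position (12-5) mod 26 = 7 -> H
  J (position 9) -> position (9-5) mod 26 = 4 -> E
  Q (position 16) -> position (16-5) mod 26 = 11 -> L
  Q (position 16) -> position (16-5) mod 26 = 11 -> L
  T (position 19) -> position (19-5) mod 26 = 14 -> O
Decrypted message: HELLO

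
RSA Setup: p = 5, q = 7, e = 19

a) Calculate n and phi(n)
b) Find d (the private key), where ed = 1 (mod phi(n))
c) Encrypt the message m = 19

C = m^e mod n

Step 1: n = 5 * 7 = 35.
Step 2: phi(n) = (5-1)(7-1) = 4 * 6 = 24.
Step 3: Find d = 19^(-1) mod 24 = 19.
  Verify: 19 * 19 = 361 = 1 (mod 24).
Step 4: C = 19^19 mod 35 = 19.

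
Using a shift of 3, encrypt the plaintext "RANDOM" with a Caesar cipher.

Step 1: For each letter, shift forward by 3 positions (mod 26).
  R (position 17) -> position (17+3) mod 26 = 20 -> U
  A (position 0) -> position (0+3) mod 26 = 3 -> D
  N (position 13) -> position (13+3) mod 26 = 16 -> Q
  D (position 3) -> position (3+3) mod 26 = 6 -> G
  O (position 14) -> position (14+3) mod 26 = 17 -> R
  M (position 12) -> position (12+3) mod 26 = 15 -> P
Result: UDQGRP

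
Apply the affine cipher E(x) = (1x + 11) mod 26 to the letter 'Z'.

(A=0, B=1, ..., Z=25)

Step 1: Convert 'Z' to number: x = 25.
Step 2: E(25) = (1 * 25 + 11) mod 26 = 36 mod 26 = 10.
Step 3: Convert 10 back to letter: K.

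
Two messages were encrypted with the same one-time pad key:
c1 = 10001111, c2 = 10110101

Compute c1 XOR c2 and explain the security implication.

Step 1: c1 XOR c2 = (m1 XOR k) XOR (m2 XOR k).
Step 2: By XOR associativity/commutativity: = m1 XOR m2 XOR k XOR k = m1 XOR m2.
Step 3: 10001111 XOR 10110101 = 00111010 = 58.
Step 4: The key cancels out! An attacker learns m1 XOR m2 = 58, revealing the relationship between plaintexts.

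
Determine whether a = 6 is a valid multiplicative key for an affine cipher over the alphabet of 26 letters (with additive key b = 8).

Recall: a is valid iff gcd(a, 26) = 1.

Step 1: Compute gcd(6, 26).
Step 2: gcd(6, 26) = 2.
Since gcd = 2 != 1, 6 shares a common factor with 26, so it cannot be used.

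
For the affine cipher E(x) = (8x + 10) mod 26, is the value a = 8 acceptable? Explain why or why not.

Step 1: Compute gcd(8, 26).
Step 2: gcd(8, 26) = 2.
Since gcd = 2 != 1, 8 shares a common factor with 26, so it cannot be used.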